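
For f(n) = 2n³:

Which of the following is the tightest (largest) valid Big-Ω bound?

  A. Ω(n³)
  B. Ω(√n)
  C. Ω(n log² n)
A

f(n) = 2n³ is Ω(n³).
All listed options are valid Big-Ω bounds (lower bounds),
but Ω(n³) is the tightest (largest valid bound).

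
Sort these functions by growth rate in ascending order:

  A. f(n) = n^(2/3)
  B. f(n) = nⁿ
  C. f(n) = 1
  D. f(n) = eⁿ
C < A < D < B

Comparing growth rates:
C = 1 is O(1)
A = n^(2/3) is O(n^(2/3))
D = eⁿ is O(eⁿ)
B = nⁿ is O(nⁿ)

Therefore, the order from slowest to fastest is: C < A < D < B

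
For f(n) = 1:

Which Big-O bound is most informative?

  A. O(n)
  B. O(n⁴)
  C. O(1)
C

f(n) = 1 is O(1).
All listed options are valid Big-O bounds (upper bounds),
but O(1) is the tightest (smallest valid bound).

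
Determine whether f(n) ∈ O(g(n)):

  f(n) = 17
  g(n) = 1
True

f(n) = 17 and g(n) = 1 are both O(1).
Big-O permits equal growth rates (f ≤ c·g for some c), so f(n) = O(g(n)) is true.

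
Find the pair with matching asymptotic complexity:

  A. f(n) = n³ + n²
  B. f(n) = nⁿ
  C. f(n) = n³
A and C

Examining each function:
  A. n³ + n² is O(n³)
  B. nⁿ is O(nⁿ)
  C. n³ is O(n³)

Functions A and C both have the same complexity class.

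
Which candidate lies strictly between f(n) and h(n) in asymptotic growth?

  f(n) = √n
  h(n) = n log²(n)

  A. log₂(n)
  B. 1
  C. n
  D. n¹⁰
C

We need g(n) with √n = o(g(n)) and g(n) = o(n log²(n)), i.e. O(√n) ≺ g ≺ O(n log² n).
Check each option:
  A. log₂(n) — O(log n) does not grow strictly faster than f(n)
  B. 1 — O(1) does not grow strictly faster than f(n)
  C. n — O(n) is strictly between O(√n) and O(n log² n) ✓
  D. n¹⁰ — O(n¹⁰) does not grow strictly slower than h(n)

Only option C (n) lies strictly between.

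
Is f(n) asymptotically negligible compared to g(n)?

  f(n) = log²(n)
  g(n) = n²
True

f(n) = log²(n) is O(log² n), and g(n) = n² is O(n²).
Since O(log² n) grows strictly slower than O(n²), f(n) = o(g(n)) is true.
This means lim(n→∞) f(n)/g(n) = 0.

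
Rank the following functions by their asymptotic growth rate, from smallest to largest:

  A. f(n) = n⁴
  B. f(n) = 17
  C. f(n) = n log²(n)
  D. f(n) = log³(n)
B < D < C < A

Comparing growth rates:
B = 17 is O(1)
D = log³(n) is O(log³ n)
C = n log²(n) is O(n log² n)
A = n⁴ is O(n⁴)

Therefore, the order from slowest to fastest is: B < D < C < A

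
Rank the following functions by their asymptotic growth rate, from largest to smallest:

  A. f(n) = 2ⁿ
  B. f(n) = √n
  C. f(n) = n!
C > A > B

Comparing growth rates:
C = n! is O(n!)
A = 2ⁿ is O(2ⁿ)
B = √n is O(√n)

Therefore, the order from fastest to slowest is: C > A > B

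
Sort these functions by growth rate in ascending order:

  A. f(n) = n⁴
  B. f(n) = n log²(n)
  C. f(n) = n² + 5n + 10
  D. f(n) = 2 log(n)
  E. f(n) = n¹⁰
D < B < C < A < E

Comparing growth rates:
D = 2 log(n) is O(log n)
B = n log²(n) is O(n log² n)
C = n² + 5n + 10 is O(n²)
A = n⁴ is O(n⁴)
E = n¹⁰ is O(n¹⁰)

Therefore, the order from slowest to fastest is: D < B < C < A < E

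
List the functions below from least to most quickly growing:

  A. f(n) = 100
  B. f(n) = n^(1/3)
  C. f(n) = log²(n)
A < C < B

Comparing growth rates:
A = 100 is O(1)
C = log²(n) is O(log² n)
B = n^(1/3) is O(n^(1/3))

Therefore, the order from slowest to fastest is: A < C < B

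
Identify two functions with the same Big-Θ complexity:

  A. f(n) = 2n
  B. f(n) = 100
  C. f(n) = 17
B and C

Examining each function:
  A. 2n is O(n)
  B. 100 is O(1)
  C. 17 is O(1)

Functions B and C both have the same complexity class.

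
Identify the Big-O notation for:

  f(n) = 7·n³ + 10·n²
O(n³)

The dominant term in 7·n³ + 10·n² is 7·n³, which is Θ(n³).
Lower-order terms (10·n²) are asymptotically negligible.
Constants are absorbed, so the tightest bound is O(n³).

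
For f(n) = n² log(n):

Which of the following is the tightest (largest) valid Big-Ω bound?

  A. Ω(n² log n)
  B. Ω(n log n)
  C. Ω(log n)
A

f(n) = n² log(n) is Ω(n² log n).
All listed options are valid Big-Ω bounds (lower bounds),
but Ω(n² log n) is the tightest (largest valid bound).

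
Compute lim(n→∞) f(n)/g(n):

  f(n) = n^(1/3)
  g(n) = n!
0

Since n^(1/3) (O(n^(1/3))) grows slower than n! (O(n!)),
the ratio f(n)/g(n) → 0 as n → ∞.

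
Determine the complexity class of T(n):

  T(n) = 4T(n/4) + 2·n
Θ(n log n)

Master Theorem: a = 4, b = 4, f(n) = 2·n.
Compute the critical exponent d = log₄(4) = 1.
Compare f(n) = Θ(n) against n^d:
  k = 1 = d, so f(n) = Θ(n^d) — Case 2.
  Work is balanced across levels: T(n) = Θ(n^d log n) = Θ(n log n).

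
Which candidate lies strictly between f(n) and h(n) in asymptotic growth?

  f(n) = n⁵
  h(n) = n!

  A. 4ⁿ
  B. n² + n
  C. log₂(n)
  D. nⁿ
A

We need g(n) with n⁵ = o(g(n)) and g(n) = o(n!), i.e. O(n⁵) ≺ g ≺ O(n!).
Check each option:
  A. 4ⁿ — O(4ⁿ) is strictly between O(n⁵) and O(n!) ✓
  B. n² + n — O(n²) does not grow strictly faster than f(n)
  C. log₂(n) — O(log n) does not grow strictly faster than f(n)
  D. nⁿ — O(nⁿ) does not grow strictly slower than h(n)

Only option A (4ⁿ) lies strictly between.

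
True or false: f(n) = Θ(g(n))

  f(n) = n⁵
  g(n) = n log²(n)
False

f(n) = n⁵ is O(n⁵), and g(n) = n log²(n) is O(n log² n).
Since they have different growth rates, f(n) = Θ(g(n)) is false.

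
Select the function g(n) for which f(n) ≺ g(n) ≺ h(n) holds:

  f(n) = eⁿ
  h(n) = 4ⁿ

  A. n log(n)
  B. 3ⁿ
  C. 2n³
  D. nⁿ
B

We need g(n) with eⁿ = o(g(n)) and g(n) = o(4ⁿ), i.e. O(eⁿ) ≺ g ≺ O(4ⁿ).
Check each option:
  A. n log(n) — O(n log n) does not grow strictly faster than f(n)
  B. 3ⁿ — O(3ⁿ) is strictly between O(eⁿ) and O(4ⁿ) ✓
  C. 2n³ — O(n³) does not grow strictly faster than f(n)
  D. nⁿ — O(nⁿ) does not grow strictly slower than h(n)

Only option B (3ⁿ) lies strictly between.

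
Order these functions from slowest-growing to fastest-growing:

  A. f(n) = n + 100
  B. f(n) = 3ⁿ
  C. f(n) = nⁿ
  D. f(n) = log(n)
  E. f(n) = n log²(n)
D < A < E < B < C

Comparing growth rates:
D = log(n) is O(log n)
A = n + 100 is O(n)
E = n log²(n) is O(n log² n)
B = 3ⁿ is O(3ⁿ)
C = nⁿ is O(nⁿ)

Therefore, the order from slowest to fastest is: D < A < E < B < C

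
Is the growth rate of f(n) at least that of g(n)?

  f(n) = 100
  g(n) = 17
True

f(n) = 100 and g(n) = 17 are both O(1).
Big-Ω permits equal growth rates (f ≥ c·g for some c > 0), so f(n) = Ω(g(n)) is true.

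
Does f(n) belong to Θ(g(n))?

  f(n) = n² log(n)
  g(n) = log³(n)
False

f(n) = n² log(n) is O(n² log n), and g(n) = log³(n) is O(log³ n).
Since they have different growth rates, f(n) = Θ(g(n)) is false.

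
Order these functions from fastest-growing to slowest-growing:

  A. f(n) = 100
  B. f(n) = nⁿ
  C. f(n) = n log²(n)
B > C > A

Comparing growth rates:
B = nⁿ is O(nⁿ)
C = n log²(n) is O(n log² n)
A = 100 is O(1)

Therefore, the order from fastest to slowest is: B > C > A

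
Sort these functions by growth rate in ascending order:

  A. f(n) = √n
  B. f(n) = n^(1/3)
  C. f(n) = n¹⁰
B < A < C

Comparing growth rates:
B = n^(1/3) is O(n^(1/3))
A = √n is O(√n)
C = n¹⁰ is O(n¹⁰)

Therefore, the order from slowest to fastest is: B < A < C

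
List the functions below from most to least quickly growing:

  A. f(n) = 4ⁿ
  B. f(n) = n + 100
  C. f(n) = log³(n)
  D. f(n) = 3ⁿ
A > D > B > C

Comparing growth rates:
A = 4ⁿ is O(4ⁿ)
D = 3ⁿ is O(3ⁿ)
B = n + 100 is O(n)
C = log³(n) is O(log³ n)

Therefore, the order from fastest to slowest is: A > D > B > C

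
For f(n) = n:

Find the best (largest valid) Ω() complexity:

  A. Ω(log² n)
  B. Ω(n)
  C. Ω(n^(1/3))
B

f(n) = n is Ω(n).
All listed options are valid Big-Ω bounds (lower bounds),
but Ω(n) is the tightest (largest valid bound).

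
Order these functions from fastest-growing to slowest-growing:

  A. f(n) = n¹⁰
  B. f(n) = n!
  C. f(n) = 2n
B > A > C

Comparing growth rates:
B = n! is O(n!)
A = n¹⁰ is O(n¹⁰)
C = 2n is O(n)

Therefore, the order from fastest to slowest is: B > A > C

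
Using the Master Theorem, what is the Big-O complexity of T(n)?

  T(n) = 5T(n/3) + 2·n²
Θ(n²)

Master Theorem: a = 5, b = 3, f(n) = 2·n².
Compute the critical exponent d = log₃(5) = 1.465.
Compare f(n) = Θ(n²) against n^d:
  k = 2 > d = 1.465, so f(n) = Ω(n^(d+ε)) — Case 3.
  Regularity: a·(n/b)^2/n^2 = a/b^2 = 5/9 < 1 ✓.
  The top-level work dominates: T(n) = Θ(f(n)) = Θ(n²).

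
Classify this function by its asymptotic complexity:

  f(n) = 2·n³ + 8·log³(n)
O(n³)

The dominant term in 2·n³ + 8·log³(n) is 2·n³, which is Θ(n³).
Lower-order terms (8·log³(n)) are asymptotically negligible.
Constants are absorbed, so the tightest bound is O(n³).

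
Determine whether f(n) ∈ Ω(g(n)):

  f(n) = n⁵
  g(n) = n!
False

f(n) = n⁵ is O(n⁵), and g(n) = n! is O(n!).
Since O(n⁵) grows slower than O(n!), f(n) = Ω(g(n)) is false.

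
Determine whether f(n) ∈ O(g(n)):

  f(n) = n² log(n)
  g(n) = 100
False

f(n) = n² log(n) is O(n² log n), and g(n) = 100 is O(1).
Since O(n² log n) grows faster than O(1), f(n) = O(g(n)) is false.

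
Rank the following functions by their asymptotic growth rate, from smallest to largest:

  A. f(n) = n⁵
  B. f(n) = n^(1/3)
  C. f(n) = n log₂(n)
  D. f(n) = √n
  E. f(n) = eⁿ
B < D < C < A < E

Comparing growth rates:
B = n^(1/3) is O(n^(1/3))
D = √n is O(√n)
C = n log₂(n) is O(n log n)
A = n⁵ is O(n⁵)
E = eⁿ is O(eⁿ)

Therefore, the order from slowest to fastest is: B < D < C < A < E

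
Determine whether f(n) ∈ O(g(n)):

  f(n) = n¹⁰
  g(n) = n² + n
False

f(n) = n¹⁰ is O(n¹⁰), and g(n) = n² + n is O(n²).
Since O(n¹⁰) grows faster than O(n²), f(n) = O(g(n)) is false.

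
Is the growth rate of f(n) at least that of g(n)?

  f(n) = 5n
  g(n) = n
True

f(n) = 5n and g(n) = n are both O(n).
Big-Ω permits equal growth rates (f ≥ c·g for some c > 0), so f(n) = Ω(g(n)) is true.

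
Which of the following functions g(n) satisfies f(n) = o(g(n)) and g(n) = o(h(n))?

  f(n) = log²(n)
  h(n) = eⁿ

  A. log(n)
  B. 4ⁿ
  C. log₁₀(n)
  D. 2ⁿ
D

We need g(n) with log²(n) = o(g(n)) and g(n) = o(eⁿ), i.e. O(log² n) ≺ g ≺ O(eⁿ).
Check each option:
  A. log(n) — O(log n) does not grow strictly faster than f(n)
  B. 4ⁿ — O(4ⁿ) does not grow strictly slower than h(n)
  C. log₁₀(n) — O(log n) does not grow strictly faster than f(n)
  D. 2ⁿ — O(2ⁿ) is strictly between O(log² n) and O(eⁿ) ✓

Only option D (2ⁿ) lies strictly between.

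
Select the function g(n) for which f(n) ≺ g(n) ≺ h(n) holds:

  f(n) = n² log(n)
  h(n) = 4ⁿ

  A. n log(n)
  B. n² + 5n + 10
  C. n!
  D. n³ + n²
D

We need g(n) with n² log(n) = o(g(n)) and g(n) = o(4ⁿ), i.e. O(n² log n) ≺ g ≺ O(4ⁿ).
Check each option:
  A. n log(n) — O(n log n) does not grow strictly faster than f(n)
  B. n² + 5n + 10 — O(n²) does not grow strictly faster than f(n)
  C. n! — O(n!) does not grow strictly slower than h(n)
  D. n³ + n² — O(n³) is strictly between O(n² log n) and O(4ⁿ) ✓

Only option D (n³ + n²) lies strictly between.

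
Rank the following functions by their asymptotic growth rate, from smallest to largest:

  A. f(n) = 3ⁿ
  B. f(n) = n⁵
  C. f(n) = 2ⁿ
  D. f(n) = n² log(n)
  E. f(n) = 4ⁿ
D < B < C < A < E

Comparing growth rates:
D = n² log(n) is O(n² log n)
B = n⁵ is O(n⁵)
C = 2ⁿ is O(2ⁿ)
A = 3ⁿ is O(3ⁿ)
E = 4ⁿ is O(4ⁿ)

Therefore, the order from slowest to fastest is: D < B < C < A < E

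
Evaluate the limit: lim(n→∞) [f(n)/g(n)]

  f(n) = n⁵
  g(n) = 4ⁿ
0

Since n⁵ (O(n⁵)) grows slower than 4ⁿ (O(4ⁿ)),
the ratio f(n)/g(n) → 0 as n → ∞.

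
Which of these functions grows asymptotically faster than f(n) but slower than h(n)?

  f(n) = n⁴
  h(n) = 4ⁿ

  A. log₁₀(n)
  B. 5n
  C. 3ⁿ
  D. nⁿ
C

We need g(n) with n⁴ = o(g(n)) and g(n) = o(4ⁿ), i.e. O(n⁴) ≺ g ≺ O(4ⁿ).
Check each option:
  A. log₁₀(n) — O(log n) does not grow strictly faster than f(n)
  B. 5n — O(n) does not grow strictly faster than f(n)
  C. 3ⁿ — O(3ⁿ) is strictly between O(n⁴) and O(4ⁿ) ✓
  D. nⁿ — O(nⁿ) does not grow strictly slower than h(n)

Only option C (3ⁿ) lies strictly between.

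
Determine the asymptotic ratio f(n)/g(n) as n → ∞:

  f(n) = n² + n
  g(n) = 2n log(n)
∞

Since n² + n (O(n²)) grows faster than 2n log(n) (O(n log n)),
the ratio f(n)/g(n) → ∞ as n → ∞.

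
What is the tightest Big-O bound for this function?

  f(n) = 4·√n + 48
O(√n)

The dominant term in 4·√n + 48 is 4·√n, which is Θ(√n).
Lower-order terms (48) are asymptotically negligible.
Constants are absorbed, so the tightest bound is O(√n).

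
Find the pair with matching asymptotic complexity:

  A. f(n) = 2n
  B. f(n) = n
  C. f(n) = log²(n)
A and B

Examining each function:
  A. 2n is O(n)
  B. n is O(n)
  C. log²(n) is O(log² n)

Functions A and B both have the same complexity class.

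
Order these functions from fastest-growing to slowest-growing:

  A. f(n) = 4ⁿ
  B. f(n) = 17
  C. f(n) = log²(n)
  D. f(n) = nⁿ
D > A > C > B

Comparing growth rates:
D = nⁿ is O(nⁿ)
A = 4ⁿ is O(4ⁿ)
C = log²(n) is O(log² n)
B = 17 is O(1)

Therefore, the order from fastest to slowest is: D > A > C > B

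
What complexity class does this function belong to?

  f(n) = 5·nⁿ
O(nⁿ)

The dominant term in 5·nⁿ is 5·nⁿ, which is Θ(nⁿ).
Constants are absorbed, so the tightest bound is O(nⁿ).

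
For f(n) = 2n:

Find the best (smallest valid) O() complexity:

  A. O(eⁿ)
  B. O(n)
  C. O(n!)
B

f(n) = 2n is O(n).
All listed options are valid Big-O bounds (upper bounds),
but O(n) is the tightest (smallest valid bound).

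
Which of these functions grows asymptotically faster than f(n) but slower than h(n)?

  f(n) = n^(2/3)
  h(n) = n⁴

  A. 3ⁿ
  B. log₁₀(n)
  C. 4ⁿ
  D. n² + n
D

We need g(n) with n^(2/3) = o(g(n)) and g(n) = o(n⁴), i.e. O(n^(2/3)) ≺ g ≺ O(n⁴).
Check each option:
  A. 3ⁿ — O(3ⁿ) does not grow strictly slower than h(n)
  B. log₁₀(n) — O(log n) does not grow strictly faster than f(n)
  C. 4ⁿ — O(4ⁿ) does not grow strictly slower than h(n)
  D. n² + n — O(n²) is strictly between O(n^(2/3)) and O(n⁴) ✓

Only option D (n² + n) lies strictly between.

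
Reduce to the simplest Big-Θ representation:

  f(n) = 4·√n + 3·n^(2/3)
Θ(n^(2/3))

Order the terms by growth rate: 4·√n ≺ 3·n^(2/3).
The fastest-growing term 3·n^(2/3) dominates as n → ∞; dropping its constant factor gives Θ(n^(2/3)).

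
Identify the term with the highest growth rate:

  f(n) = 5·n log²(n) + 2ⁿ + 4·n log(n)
2ⁿ

Looking at each term:
  - 5·n log²(n) is O(n log² n)
  - 2ⁿ is O(2ⁿ)
  - 4·n log(n) is O(n log n)

The term 2ⁿ (O(2ⁿ)) grows fastest and dominates all others.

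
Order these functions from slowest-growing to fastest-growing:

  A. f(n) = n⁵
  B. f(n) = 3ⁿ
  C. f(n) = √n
C < A < B

Comparing growth rates:
C = √n is O(√n)
A = n⁵ is O(n⁵)
B = 3ⁿ is O(3ⁿ)

Therefore, the order from slowest to fastest is: C < A < B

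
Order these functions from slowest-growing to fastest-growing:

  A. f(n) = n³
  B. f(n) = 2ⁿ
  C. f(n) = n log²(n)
C < A < B

Comparing growth rates:
C = n log²(n) is O(n log² n)
A = n³ is O(n³)
B = 2ⁿ is O(2ⁿ)

Therefore, the order from slowest to fastest is: C < A < B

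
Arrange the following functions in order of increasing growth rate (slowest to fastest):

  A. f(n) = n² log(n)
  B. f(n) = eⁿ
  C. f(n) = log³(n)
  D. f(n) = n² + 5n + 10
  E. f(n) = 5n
C < E < D < A < B

Comparing growth rates:
C = log³(n) is O(log³ n)
E = 5n is O(n)
D = n² + 5n + 10 is O(n²)
A = n² log(n) is O(n² log n)
B = eⁿ is O(eⁿ)

Therefore, the order from slowest to fastest is: C < E < D < A < B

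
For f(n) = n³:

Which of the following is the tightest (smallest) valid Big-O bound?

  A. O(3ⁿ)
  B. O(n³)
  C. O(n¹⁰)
B

f(n) = n³ is O(n³).
All listed options are valid Big-O bounds (upper bounds),
but O(n³) is the tightest (smallest valid bound).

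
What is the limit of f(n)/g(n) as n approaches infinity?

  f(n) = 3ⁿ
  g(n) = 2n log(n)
∞

Since 3ⁿ (O(3ⁿ)) grows faster than 2n log(n) (O(n log n)),
the ratio f(n)/g(n) → ∞ as n → ∞.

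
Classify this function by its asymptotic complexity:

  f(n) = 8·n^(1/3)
O(n^(1/3))

The dominant term in 8·n^(1/3) is 8·n^(1/3), which is Θ(n^(1/3)).
Constants are absorbed, so the tightest bound is O(n^(1/3)).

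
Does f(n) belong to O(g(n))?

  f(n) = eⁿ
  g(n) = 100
False

f(n) = eⁿ is O(eⁿ), and g(n) = 100 is O(1).
Since O(eⁿ) grows faster than O(1), f(n) = O(g(n)) is false.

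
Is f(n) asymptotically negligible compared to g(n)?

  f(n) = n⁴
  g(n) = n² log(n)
False

f(n) = n⁴ is O(n⁴), and g(n) = n² log(n) is O(n² log n).
Since O(n⁴) grows faster than or equal to O(n² log n), f(n) = o(g(n)) is false.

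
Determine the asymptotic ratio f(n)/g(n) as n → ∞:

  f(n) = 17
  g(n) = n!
0

Since 17 (O(1)) grows slower than n! (O(n!)),
the ratio f(n)/g(n) → 0 as n → ∞.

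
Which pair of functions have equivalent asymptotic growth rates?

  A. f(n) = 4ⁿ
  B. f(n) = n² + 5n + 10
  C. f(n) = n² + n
B and C

Examining each function:
  A. 4ⁿ is O(4ⁿ)
  B. n² + 5n + 10 is O(n²)
  C. n² + n is O(n²)

Functions B and C both have the same complexity class.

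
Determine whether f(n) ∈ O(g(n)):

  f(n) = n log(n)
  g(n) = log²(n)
False

f(n) = n log(n) is O(n log n), and g(n) = log²(n) is O(log² n).
Since O(n log n) grows faster than O(log² n), f(n) = O(g(n)) is false.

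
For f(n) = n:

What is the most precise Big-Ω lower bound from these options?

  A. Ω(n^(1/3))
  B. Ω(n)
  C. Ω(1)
B

f(n) = n is Ω(n).
All listed options are valid Big-Ω bounds (lower bounds),
but Ω(n) is the tightest (largest valid bound).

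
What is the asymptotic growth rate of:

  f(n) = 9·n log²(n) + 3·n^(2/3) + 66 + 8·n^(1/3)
Θ(n log² n)

Order the terms by growth rate: 66 ≺ 8·n^(1/3) ≺ 3·n^(2/3) ≺ 9·n log²(n).
The fastest-growing term 9·n log²(n) dominates as n → ∞; dropping its constant factor gives Θ(n log² n).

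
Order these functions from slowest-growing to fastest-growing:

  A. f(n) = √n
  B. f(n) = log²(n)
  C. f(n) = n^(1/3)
B < C < A

Comparing growth rates:
B = log²(n) is O(log² n)
C = n^(1/3) is O(n^(1/3))
A = √n is O(√n)

Therefore, the order from slowest to fastest is: B < C < A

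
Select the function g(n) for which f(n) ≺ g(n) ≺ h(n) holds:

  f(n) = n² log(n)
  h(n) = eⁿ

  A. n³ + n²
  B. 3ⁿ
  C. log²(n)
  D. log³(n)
A

We need g(n) with n² log(n) = o(g(n)) and g(n) = o(eⁿ), i.e. O(n² log n) ≺ g ≺ O(eⁿ).
Check each option:
  A. n³ + n² — O(n³) is strictly between O(n² log n) and O(eⁿ) ✓
  B. 3ⁿ — O(3ⁿ) does not grow strictly slower than h(n)
  C. log²(n) — O(log² n) does not grow strictly faster than f(n)
  D. log³(n) — O(log³ n) does not grow strictly faster than f(n)

Only option A (n³ + n²) lies strictly between.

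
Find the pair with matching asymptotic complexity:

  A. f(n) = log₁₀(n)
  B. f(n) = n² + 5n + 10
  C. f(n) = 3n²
B and C

Examining each function:
  A. log₁₀(n) is O(log n)
  B. n² + 5n + 10 is O(n²)
  C. 3n² is O(n²)

Functions B and C both have the same complexity class.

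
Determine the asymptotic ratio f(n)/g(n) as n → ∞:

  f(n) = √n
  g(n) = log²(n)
∞

Since √n (O(√n)) grows faster than log²(n) (O(log² n)),
the ratio f(n)/g(n) → ∞ as n → ∞.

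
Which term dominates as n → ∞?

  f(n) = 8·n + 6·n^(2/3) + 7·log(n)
8·n

Looking at each term:
  - 8·n is O(n)
  - 6·n^(2/3) is O(n^(2/3))
  - 7·log(n) is O(log n)

The term 8·n (O(n)) grows fastest and dominates all others.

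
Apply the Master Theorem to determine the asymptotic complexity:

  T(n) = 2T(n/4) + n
Θ(n)

Master Theorem: a = 2, b = 4, f(n) = n.
Compute the critical exponent d = log₄(2) = 0.500.
Compare f(n) = Θ(n) against n^d:
  k = 1 > d = 0.500, so f(n) = Ω(n^(d+ε)) — Case 3.
  Regularity: a·(n/b)^1/n^1 = a/b^1 = 2/4 < 1 ✓.
  The top-level work dominates: T(n) = Θ(f(n)) = Θ(n).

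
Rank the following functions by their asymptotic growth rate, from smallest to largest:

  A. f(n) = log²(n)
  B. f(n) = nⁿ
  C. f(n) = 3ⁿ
A < C < B

Comparing growth rates:
A = log²(n) is O(log² n)
C = 3ⁿ is O(3ⁿ)
B = nⁿ is O(nⁿ)

Therefore, the order from slowest to fastest is: A < C < B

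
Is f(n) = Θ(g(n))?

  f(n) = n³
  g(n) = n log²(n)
False

f(n) = n³ is O(n³), and g(n) = n log²(n) is O(n log² n).
Since they have different growth rates, f(n) = Θ(g(n)) is false.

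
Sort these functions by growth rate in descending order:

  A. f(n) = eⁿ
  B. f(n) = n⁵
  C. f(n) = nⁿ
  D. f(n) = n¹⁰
C > A > D > B

Comparing growth rates:
C = nⁿ is O(nⁿ)
A = eⁿ is O(eⁿ)
D = n¹⁰ is O(n¹⁰)
B = n⁵ is O(n⁵)

Therefore, the order from fastest to slowest is: C > A > D > B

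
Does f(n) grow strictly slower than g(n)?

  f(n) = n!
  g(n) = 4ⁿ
False

f(n) = n! is O(n!), and g(n) = 4ⁿ is O(4ⁿ).
Since O(n!) grows faster than or equal to O(4ⁿ), f(n) = o(g(n)) is false.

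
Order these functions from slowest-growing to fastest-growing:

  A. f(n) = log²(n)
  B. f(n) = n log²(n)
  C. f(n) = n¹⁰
A < B < C

Comparing growth rates:
A = log²(n) is O(log² n)
B = n log²(n) is O(n log² n)
C = n¹⁰ is O(n¹⁰)

Therefore, the order from slowest to fastest is: A < B < C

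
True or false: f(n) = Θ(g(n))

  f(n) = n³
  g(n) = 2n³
True

f(n) = n³ and g(n) = 2n³ are both O(n³).
Since they have the same asymptotic growth rate, f(n) = Θ(g(n)) is true.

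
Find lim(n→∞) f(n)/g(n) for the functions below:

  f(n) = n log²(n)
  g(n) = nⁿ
0

Since n log²(n) (O(n log² n)) grows slower than nⁿ (O(nⁿ)),
the ratio f(n)/g(n) → 0 as n → ∞.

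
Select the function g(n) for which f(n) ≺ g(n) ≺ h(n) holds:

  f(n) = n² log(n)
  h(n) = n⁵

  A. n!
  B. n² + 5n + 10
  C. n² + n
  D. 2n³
D

We need g(n) with n² log(n) = o(g(n)) and g(n) = o(n⁵), i.e. O(n² log n) ≺ g ≺ O(n⁵).
Check each option:
  A. n! — O(n!) does not grow strictly slower than h(n)
  B. n² + 5n + 10 — O(n²) does not grow strictly faster than f(n)
  C. n² + n — O(n²) does not grow strictly faster than f(n)
  D. 2n³ — O(n³) is strictly between O(n² log n) and O(n⁵) ✓

Only option D (2n³) lies strictly between.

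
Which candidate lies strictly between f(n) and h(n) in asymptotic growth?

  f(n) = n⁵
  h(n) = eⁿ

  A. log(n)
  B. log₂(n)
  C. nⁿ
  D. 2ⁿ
D

We need g(n) with n⁵ = o(g(n)) and g(n) = o(eⁿ), i.e. O(n⁵) ≺ g ≺ O(eⁿ).
Check each option:
  A. log(n) — O(log n) does not grow strictly faster than f(n)
  B. log₂(n) — O(log n) does not grow strictly faster than f(n)
  C. nⁿ — O(nⁿ) does not grow strictly slower than h(n)
  D. 2ⁿ — O(2ⁿ) is strictly between O(n⁵) and O(eⁿ) ✓

Only option D (2ⁿ) lies strictly between.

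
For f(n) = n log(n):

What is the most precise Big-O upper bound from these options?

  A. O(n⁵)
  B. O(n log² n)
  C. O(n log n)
C

f(n) = n log(n) is O(n log n).
All listed options are valid Big-O bounds (upper bounds),
but O(n log n) is the tightest (smallest valid bound).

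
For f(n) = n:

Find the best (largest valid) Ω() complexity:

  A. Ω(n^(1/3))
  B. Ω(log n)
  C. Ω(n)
C

f(n) = n is Ω(n).
All listed options are valid Big-Ω bounds (lower bounds),
but Ω(n) is the tightest (largest valid bound).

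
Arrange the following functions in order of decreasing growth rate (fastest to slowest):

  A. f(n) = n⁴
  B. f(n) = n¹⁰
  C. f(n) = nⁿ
C > B > A

Comparing growth rates:
C = nⁿ is O(nⁿ)
B = n¹⁰ is O(n¹⁰)
A = n⁴ is O(n⁴)

Therefore, the order from fastest to slowest is: C > B > A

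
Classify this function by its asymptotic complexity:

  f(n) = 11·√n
O(√n)

The dominant term in 11·√n is 11·√n, which is Θ(√n).
Constants are absorbed, so the tightest bound is O(√n).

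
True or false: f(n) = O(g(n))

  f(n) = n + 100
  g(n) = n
True

f(n) = n + 100 and g(n) = n are both O(n).
Big-O permits equal growth rates (f ≤ c·g for some c), so f(n) = O(g(n)) is true.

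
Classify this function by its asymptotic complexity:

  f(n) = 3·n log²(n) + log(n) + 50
O(n log² n)

The dominant term in 3·n log²(n) + log(n) + 50 is 3·n log²(n), which is Θ(n log² n).
Lower-order terms (log(n), 50) are asymptotically negligible.
Constants are absorbed, so the tightest bound is O(n log² n).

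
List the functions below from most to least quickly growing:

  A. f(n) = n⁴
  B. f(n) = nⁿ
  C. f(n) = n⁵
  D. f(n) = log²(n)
B > C > A > D

Comparing growth rates:
B = nⁿ is O(nⁿ)
C = n⁵ is O(n⁵)
A = n⁴ is O(n⁴)
D = log²(n) is O(log² n)

Therefore, the order from fastest to slowest is: B > C > A > D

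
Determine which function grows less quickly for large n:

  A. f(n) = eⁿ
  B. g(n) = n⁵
B

f(n) = eⁿ is O(eⁿ), while g(n) = n⁵ is O(n⁵).
Since O(n⁵) grows slower than O(eⁿ), g(n) is dominated.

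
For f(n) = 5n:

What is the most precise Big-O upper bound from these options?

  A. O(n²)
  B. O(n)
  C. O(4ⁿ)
B

f(n) = 5n is O(n).
All listed options are valid Big-O bounds (upper bounds),
but O(n) is the tightest (smallest valid bound).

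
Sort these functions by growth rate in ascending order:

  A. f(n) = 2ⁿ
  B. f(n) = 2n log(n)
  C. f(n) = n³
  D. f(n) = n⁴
B < C < D < A

Comparing growth rates:
B = 2n log(n) is O(n log n)
C = n³ is O(n³)
D = n⁴ is O(n⁴)
A = 2ⁿ is O(2ⁿ)

Therefore, the order from slowest to fastest is: B < C < D < A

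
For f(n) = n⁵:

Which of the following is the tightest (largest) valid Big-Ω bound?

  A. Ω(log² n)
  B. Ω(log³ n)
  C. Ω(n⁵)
C

f(n) = n⁵ is Ω(n⁵).
All listed options are valid Big-Ω bounds (lower bounds),
but Ω(n⁵) is the tightest (largest valid bound).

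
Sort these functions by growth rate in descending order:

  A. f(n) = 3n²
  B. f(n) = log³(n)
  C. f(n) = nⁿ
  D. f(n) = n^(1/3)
C > A > D > B

Comparing growth rates:
C = nⁿ is O(nⁿ)
A = 3n² is O(n²)
D = n^(1/3) is O(n^(1/3))
B = log³(n) is O(log³ n)

Therefore, the order from fastest to slowest is: C > A > D > B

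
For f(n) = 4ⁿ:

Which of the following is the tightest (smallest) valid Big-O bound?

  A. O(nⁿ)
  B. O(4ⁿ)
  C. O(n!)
B

f(n) = 4ⁿ is O(4ⁿ).
All listed options are valid Big-O bounds (upper bounds),
but O(4ⁿ) is the tightest (smallest valid bound).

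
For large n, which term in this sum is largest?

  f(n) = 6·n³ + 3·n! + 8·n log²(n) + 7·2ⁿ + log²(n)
3·n!

Looking at each term:
  - 6·n³ is O(n³)
  - 3·n! is O(n!)
  - 8·n log²(n) is O(n log² n)
  - 7·2ⁿ is O(2ⁿ)
  - log²(n) is O(log² n)

The term 3·n! (O(n!)) grows fastest and dominates all others.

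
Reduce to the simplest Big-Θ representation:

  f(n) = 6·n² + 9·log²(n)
Θ(n²)

Order the terms by growth rate: 9·log²(n) ≺ 6·n².
The fastest-growing term 6·n² dominates as n → ∞; dropping its constant factor gives Θ(n²).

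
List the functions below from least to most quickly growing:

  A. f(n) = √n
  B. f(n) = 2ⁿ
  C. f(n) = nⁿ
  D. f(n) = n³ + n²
A < D < B < C

Comparing growth rates:
A = √n is O(√n)
D = n³ + n² is O(n³)
B = 2ⁿ is O(2ⁿ)
C = nⁿ is O(nⁿ)

Therefore, the order from slowest to fastest is: A < D < B < C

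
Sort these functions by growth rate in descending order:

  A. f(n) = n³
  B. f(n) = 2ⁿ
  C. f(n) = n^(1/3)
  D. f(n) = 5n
B > A > D > C

Comparing growth rates:
B = 2ⁿ is O(2ⁿ)
A = n³ is O(n³)
D = 5n is O(n)
C = n^(1/3) is O(n^(1/3))

Therefore, the order from fastest to slowest is: B > A > D > C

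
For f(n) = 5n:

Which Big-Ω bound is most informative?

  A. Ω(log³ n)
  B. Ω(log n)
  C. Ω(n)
C

f(n) = 5n is Ω(n).
All listed options are valid Big-Ω bounds (lower bounds),
but Ω(n) is the tightest (largest valid bound).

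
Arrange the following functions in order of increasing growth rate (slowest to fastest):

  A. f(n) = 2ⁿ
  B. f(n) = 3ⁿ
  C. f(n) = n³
C < A < B

Comparing growth rates:
C = n³ is O(n³)
A = 2ⁿ is O(2ⁿ)
B = 3ⁿ is O(3ⁿ)

Therefore, the order from slowest to fastest is: C < A < B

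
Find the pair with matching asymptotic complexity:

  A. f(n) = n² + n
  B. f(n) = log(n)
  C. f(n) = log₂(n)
B and C

Examining each function:
  A. n² + n is O(n²)
  B. log(n) is O(log n)
  C. log₂(n) is O(log n)

Functions B and C both have the same complexity class.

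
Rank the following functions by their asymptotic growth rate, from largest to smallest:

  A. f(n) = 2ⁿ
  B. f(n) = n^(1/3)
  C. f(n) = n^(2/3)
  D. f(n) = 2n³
A > D > C > B

Comparing growth rates:
A = 2ⁿ is O(2ⁿ)
D = 2n³ is O(n³)
C = n^(2/3) is O(n^(2/3))
B = n^(1/3) is O(n^(1/3))

Therefore, the order from fastest to slowest is: A > D > C > B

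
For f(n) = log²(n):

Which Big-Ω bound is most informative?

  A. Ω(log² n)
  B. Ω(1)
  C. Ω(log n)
A

f(n) = log²(n) is Ω(log² n).
All listed options are valid Big-Ω bounds (lower bounds),
but Ω(log² n) is the tightest (largest valid bound).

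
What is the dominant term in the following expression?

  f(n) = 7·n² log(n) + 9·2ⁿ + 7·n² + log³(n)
9·2ⁿ

Looking at each term:
  - 7·n² log(n) is O(n² log n)
  - 9·2ⁿ is O(2ⁿ)
  - 7·n² is O(n²)
  - log³(n) is O(log³ n)

The term 9·2ⁿ (O(2ⁿ)) grows fastest and dominates all others.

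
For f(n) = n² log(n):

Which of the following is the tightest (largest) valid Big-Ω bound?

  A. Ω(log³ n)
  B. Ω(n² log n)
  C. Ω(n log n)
B

f(n) = n² log(n) is Ω(n² log n).
All listed options are valid Big-Ω bounds (lower bounds),
but Ω(n² log n) is the tightest (largest valid bound).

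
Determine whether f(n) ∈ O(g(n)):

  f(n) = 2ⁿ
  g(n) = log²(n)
False

f(n) = 2ⁿ is O(2ⁿ), and g(n) = log²(n) is O(log² n).
Since O(2ⁿ) grows faster than O(log² n), f(n) = O(g(n)) is false.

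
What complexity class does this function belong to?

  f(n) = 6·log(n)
O(log n)

The dominant term in 6·log(n) is 6·log(n), which is Θ(log n).
Constants are absorbed, so the tightest bound is O(log n).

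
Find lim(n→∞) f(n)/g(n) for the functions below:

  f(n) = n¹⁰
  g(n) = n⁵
∞

Since n¹⁰ (O(n¹⁰)) grows faster than n⁵ (O(n⁵)),
the ratio f(n)/g(n) → ∞ as n → ∞.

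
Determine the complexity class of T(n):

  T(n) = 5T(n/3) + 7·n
Θ(n^log₃(5))

Master Theorem: a = 5, b = 3, f(n) = 7·n.
Compute the critical exponent d = log₃(5) = 1.465.
Compare f(n) = Θ(n) against n^d:
  k = 1 < d = 1.465, so f(n) = O(n^(d-ε)) — Case 1.
  The recursion cost dominates: T(n) = Θ(n^d) = Θ(n^log₃(5)).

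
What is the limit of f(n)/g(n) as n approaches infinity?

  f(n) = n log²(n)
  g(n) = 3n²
0

Since n log²(n) (O(n log² n)) grows slower than 3n² (O(n²)),
the ratio f(n)/g(n) → 0 as n → ∞.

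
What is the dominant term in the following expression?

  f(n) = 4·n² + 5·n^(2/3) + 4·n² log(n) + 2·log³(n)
4·n² log(n)

Looking at each term:
  - 4·n² is O(n²)
  - 5·n^(2/3) is O(n^(2/3))
  - 4·n² log(n) is O(n² log n)
  - 2·log³(n) is O(log³ n)

The term 4·n² log(n) (O(n² log n)) grows fastest and dominates all others.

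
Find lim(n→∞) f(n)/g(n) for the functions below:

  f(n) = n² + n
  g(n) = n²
1

Since n² + n and n² have the same growth rate (O(n²)),
the ratio converges to a constant: 1.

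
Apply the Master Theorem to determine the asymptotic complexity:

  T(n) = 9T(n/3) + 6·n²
Θ(n² log n)

Master Theorem: a = 9, b = 3, f(n) = 6·n².
Compute the critical exponent d = log₃(9) = 2.
Compare f(n) = Θ(n²) against n^d:
  k = 2 = d, so f(n) = Θ(n^d) — Case 2.
  Work is balanced across levels: T(n) = Θ(n^d log n) = Θ(n² log n).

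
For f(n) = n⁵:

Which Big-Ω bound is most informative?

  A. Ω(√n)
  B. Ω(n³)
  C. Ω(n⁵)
C

f(n) = n⁵ is Ω(n⁵).
All listed options are valid Big-Ω bounds (lower bounds),
but Ω(n⁵) is the tightest (largest valid bound).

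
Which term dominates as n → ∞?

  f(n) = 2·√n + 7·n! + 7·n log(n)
7·n!

Looking at each term:
  - 2·√n is O(√n)
  - 7·n! is O(n!)
  - 7·n log(n) is O(n log n)

The term 7·n! (O(n!)) grows fastest and dominates all others.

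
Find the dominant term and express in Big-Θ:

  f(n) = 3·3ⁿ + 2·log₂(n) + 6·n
Θ(3ⁿ)

Order the terms by growth rate: 2·log₂(n) ≺ 6·n ≺ 3·3ⁿ.
The fastest-growing term 3·3ⁿ dominates as n → ∞; dropping its constant factor gives Θ(3ⁿ).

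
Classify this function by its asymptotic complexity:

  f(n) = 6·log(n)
O(log n)

The dominant term in 6·log(n) is 6·log(n), which is Θ(log n).
Constants are absorbed, so the tightest bound is O(log n).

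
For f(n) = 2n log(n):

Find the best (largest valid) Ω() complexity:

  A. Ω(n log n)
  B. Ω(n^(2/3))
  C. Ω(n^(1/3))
A

f(n) = 2n log(n) is Ω(n log n).
All listed options are valid Big-Ω bounds (lower bounds),
but Ω(n log n) is the tightest (largest valid bound).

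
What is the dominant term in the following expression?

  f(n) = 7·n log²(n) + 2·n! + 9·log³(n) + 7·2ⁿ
2·n!

Looking at each term:
  - 7·n log²(n) is O(n log² n)
  - 2·n! is O(n!)
  - 9·log³(n) is O(log³ n)
  - 7·2ⁿ is O(2ⁿ)

The term 2·n! (O(n!)) grows fastest and dominates all others.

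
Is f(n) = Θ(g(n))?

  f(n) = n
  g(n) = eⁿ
False

f(n) = n is O(n), and g(n) = eⁿ is O(eⁿ).
Since they have different growth rates, f(n) = Θ(g(n)) is false.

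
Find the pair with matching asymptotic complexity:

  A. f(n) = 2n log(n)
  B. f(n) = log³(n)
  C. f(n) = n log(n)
A and C

Examining each function:
  A. 2n log(n) is O(n log n)
  B. log³(n) is O(log³ n)
  C. n log(n) is O(n log n)

Functions A and C both have the same complexity class.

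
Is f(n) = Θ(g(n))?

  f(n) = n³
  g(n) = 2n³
True

f(n) = n³ and g(n) = 2n³ are both O(n³).
Since they have the same asymptotic growth rate, f(n) = Θ(g(n)) is true.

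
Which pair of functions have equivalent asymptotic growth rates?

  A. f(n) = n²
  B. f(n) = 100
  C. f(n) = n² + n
A and C

Examining each function:
  A. n² is O(n²)
  B. 100 is O(1)
  C. n² + n is O(n²)

Functions A and C both have the same complexity class.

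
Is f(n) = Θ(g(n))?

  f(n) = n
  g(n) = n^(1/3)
False

f(n) = n is O(n), and g(n) = n^(1/3) is O(n^(1/3)).
Since they have different growth rates, f(n) = Θ(g(n)) is false.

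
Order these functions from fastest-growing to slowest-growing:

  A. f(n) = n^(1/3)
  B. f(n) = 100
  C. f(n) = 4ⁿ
C > A > B

Comparing growth rates:
C = 4ⁿ is O(4ⁿ)
A = n^(1/3) is O(n^(1/3))
B = 100 is O(1)

Therefore, the order from fastest to slowest is: C > A > B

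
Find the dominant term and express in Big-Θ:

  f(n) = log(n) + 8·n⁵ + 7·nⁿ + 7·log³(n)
Θ(nⁿ)

Order the terms by growth rate: log(n) ≺ 7·log³(n) ≺ 8·n⁵ ≺ 7·nⁿ.
The fastest-growing term 7·nⁿ dominates as n → ∞; dropping its constant factor gives Θ(nⁿ).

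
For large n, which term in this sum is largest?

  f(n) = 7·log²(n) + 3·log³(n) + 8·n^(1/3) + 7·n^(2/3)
7·n^(2/3)

Looking at each term:
  - 7·log²(n) is O(log² n)
  - 3·log³(n) is O(log³ n)
  - 8·n^(1/3) is O(n^(1/3))
  - 7·n^(2/3) is O(n^(2/3))

The term 7·n^(2/3) (O(n^(2/3))) grows fastest and dominates all others.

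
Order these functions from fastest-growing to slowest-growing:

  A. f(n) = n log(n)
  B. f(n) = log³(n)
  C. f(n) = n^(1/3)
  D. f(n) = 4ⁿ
D > A > C > B

Comparing growth rates:
D = 4ⁿ is O(4ⁿ)
A = n log(n) is O(n log n)
C = n^(1/3) is O(n^(1/3))
B = log³(n) is O(log³ n)

Therefore, the order from fastest to slowest is: D > A > C > B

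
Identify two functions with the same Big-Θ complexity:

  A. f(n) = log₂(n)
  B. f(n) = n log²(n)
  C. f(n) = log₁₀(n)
A and C

Examining each function:
  A. log₂(n) is O(log n)
  B. n log²(n) is O(n log² n)
  C. log₁₀(n) is O(log n)

Functions A and C both have the same complexity class.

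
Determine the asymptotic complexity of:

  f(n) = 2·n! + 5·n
O(n!)

The dominant term in 2·n! + 5·n is 2·n!, which is Θ(n!).
Lower-order terms (5·n) are asymptotically negligible.
Constants are absorbed, so the tightest bound is O(n!).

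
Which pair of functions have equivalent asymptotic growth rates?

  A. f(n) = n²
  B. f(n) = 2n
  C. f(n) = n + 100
B and C

Examining each function:
  A. n² is O(n²)
  B. 2n is O(n)
  C. n + 100 is O(n)

Functions B and C both have the same complexity class.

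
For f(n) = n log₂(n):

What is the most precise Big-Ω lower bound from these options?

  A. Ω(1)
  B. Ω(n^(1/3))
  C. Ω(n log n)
C

f(n) = n log₂(n) is Ω(n log n).
All listed options are valid Big-Ω bounds (lower bounds),
but Ω(n log n) is the tightest (largest valid bound).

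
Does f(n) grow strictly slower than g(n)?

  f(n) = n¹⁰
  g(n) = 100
False

f(n) = n¹⁰ is O(n¹⁰), and g(n) = 100 is O(1).
Since O(n¹⁰) grows faster than or equal to O(1), f(n) = o(g(n)) is false.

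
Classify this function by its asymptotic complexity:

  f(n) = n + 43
O(n)

The dominant term in n + 43 is n, which is Θ(n).
Lower-order terms (43) are asymptotically negligible.
Constants are absorbed, so the tightest bound is O(n).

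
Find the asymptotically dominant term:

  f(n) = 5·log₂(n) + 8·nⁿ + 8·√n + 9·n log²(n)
8·nⁿ

Looking at each term:
  - 5·log₂(n) is O(log n)
  - 8·nⁿ is O(nⁿ)
  - 8·√n is O(√n)
  - 9·n log²(n) is O(n log² n)

The term 8·nⁿ (O(nⁿ)) grows fastest and dominates all others.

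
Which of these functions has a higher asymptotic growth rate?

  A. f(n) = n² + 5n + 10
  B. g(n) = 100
A

f(n) = n² + 5n + 10 is O(n²), while g(n) = 100 is O(1).
Since O(n²) grows faster than O(1), f(n) dominates.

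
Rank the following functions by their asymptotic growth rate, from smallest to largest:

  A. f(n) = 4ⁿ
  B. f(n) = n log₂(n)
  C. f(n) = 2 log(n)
C < B < A

Comparing growth rates:
C = 2 log(n) is O(log n)
B = n log₂(n) is O(n log n)
A = 4ⁿ is O(4ⁿ)

Therefore, the order from slowest to fastest is: C < B < A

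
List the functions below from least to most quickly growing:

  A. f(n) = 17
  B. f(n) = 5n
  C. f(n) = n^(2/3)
A < C < B

Comparing growth rates:
A = 17 is O(1)
C = n^(2/3) is O(n^(2/3))
B = 5n is O(n)

Therefore, the order from slowest to fastest is: A < C < B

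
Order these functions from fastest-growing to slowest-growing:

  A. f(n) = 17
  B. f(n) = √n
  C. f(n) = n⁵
C > B > A

Comparing growth rates:
C = n⁵ is O(n⁵)
B = √n is O(√n)
A = 17 is O(1)

Therefore, the order from fastest to slowest is: C > B > A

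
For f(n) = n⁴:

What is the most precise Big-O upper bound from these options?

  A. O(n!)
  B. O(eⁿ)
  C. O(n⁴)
C

f(n) = n⁴ is O(n⁴).
All listed options are valid Big-O bounds (upper bounds),
but O(n⁴) is the tightest (smallest valid bound).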